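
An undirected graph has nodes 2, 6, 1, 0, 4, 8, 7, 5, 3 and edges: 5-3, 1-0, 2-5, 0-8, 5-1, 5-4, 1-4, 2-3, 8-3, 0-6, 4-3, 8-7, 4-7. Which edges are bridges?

The edges on the cycle 5-1-0-8-7-4-5 are not bridges since each lies on that cycle.
But removing 6-0 disconnects 6 from 0 — this is a bridge.

0-6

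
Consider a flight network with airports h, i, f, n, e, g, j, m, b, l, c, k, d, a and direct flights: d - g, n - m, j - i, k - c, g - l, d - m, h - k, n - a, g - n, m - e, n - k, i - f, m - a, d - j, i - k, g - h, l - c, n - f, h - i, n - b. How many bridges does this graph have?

The edges on the cycle d-j-i-k-n-g-d are not bridges since each lies on that cycle.
But removing e - m disconnects e from m; removing b - n disconnects b from n — these are bridges.
That makes 2 bridges.

2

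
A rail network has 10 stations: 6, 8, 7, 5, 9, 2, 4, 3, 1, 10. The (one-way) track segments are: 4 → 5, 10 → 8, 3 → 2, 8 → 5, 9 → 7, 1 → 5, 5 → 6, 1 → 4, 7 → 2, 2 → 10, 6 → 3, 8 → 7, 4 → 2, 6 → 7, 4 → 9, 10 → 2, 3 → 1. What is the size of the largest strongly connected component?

10

{1, 2, 3, 4, 5, 6, 7, 8, 9, 10} are all mutually reachable — one SCC of size 10.
The largest has 10 vertices.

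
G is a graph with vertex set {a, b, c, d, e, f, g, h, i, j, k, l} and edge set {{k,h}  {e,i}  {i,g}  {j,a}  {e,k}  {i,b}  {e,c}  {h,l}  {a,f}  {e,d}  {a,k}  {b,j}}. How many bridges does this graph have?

6

The edges on the cycle e-i-b-j-a-k-e are not bridges since each lies on that cycle.
But removing a-f disconnects a from f; removing i-g disconnects i from g; removing h-l disconnects h from l; removing e-d disconnects e from d — these are bridges.
In total 6 edges are bridges.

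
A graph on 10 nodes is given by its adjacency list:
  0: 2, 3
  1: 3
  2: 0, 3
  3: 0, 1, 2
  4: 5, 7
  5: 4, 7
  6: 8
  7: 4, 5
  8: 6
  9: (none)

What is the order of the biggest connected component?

4

9 is isolated — a component by itself.
Starting from 6 we can reach 6, 8. That is one component of size 2.
Starting from 4 we can reach 4, 5, 7. That is one component of size 3.
Starting from 0 we can reach 0, 1, 2, 3. That is one component of size 4.
The largest has 4 vertices.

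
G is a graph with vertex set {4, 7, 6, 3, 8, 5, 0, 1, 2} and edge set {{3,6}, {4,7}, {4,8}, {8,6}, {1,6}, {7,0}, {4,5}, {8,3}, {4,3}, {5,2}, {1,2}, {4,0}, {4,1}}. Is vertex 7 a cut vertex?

No

Deleting 7 leaves 1 component (was 1) (its neighbors 0, 4 remain connected to each other), so 7 is not a cut vertex.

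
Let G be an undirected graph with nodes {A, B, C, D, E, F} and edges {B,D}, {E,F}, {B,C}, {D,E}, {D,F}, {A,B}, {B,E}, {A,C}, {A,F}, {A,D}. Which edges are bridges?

The edges on the cycle A-B-E-F-D-A are not bridges since each lies on that cycle.
Every edge lies on some cycle, so there are no bridges.

none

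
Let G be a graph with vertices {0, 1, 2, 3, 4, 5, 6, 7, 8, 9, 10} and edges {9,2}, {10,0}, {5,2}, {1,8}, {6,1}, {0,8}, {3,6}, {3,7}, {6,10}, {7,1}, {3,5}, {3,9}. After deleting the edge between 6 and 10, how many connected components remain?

2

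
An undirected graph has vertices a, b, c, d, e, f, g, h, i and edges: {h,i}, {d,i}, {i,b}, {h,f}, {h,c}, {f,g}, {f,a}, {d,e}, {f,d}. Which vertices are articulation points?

Removing d increases the component count from 1 to 2, so d is a cut vertex.
Removing f increases the component count from 1 to 3, so f is a cut vertex.
Removing h increases the component count from 1 to 2, so h is a cut vertex.
Likewise i is a cut vertex.
By contrast removing g leaves 1 component; it is not a cut vertex. No other vertex is a cut vertex either.

d, f, h, i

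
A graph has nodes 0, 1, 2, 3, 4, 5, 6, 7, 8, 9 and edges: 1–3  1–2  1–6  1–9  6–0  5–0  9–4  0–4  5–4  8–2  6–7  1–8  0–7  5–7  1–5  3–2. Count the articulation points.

Removing 1 increases the component count from 1 to 2, so 1 is a cut vertex.
By contrast removing 7 leaves 1 component; it is not a cut vertex. No other vertex is a cut vertex either.

1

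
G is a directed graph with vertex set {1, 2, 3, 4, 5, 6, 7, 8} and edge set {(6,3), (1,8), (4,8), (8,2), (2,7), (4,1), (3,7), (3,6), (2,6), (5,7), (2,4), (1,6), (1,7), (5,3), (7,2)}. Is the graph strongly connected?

There is no directed path from 1 to 5, so the graph is not strongly connected.

No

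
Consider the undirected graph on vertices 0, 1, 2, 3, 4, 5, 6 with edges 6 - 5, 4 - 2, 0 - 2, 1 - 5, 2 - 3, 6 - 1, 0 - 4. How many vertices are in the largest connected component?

4

Starting from 1 we can reach 1, 5, 6. That is one component of size 3.
Starting from 0 we can reach 0, 2, 3, 4. That is one component of size 4.
The largest has 4 vertices.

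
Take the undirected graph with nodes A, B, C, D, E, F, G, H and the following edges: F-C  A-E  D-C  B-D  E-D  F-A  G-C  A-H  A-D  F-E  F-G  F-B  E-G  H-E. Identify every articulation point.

Removing A, for instance, still leaves 1 component. No single vertex removal increases the component count — the graph has no articulation points.

none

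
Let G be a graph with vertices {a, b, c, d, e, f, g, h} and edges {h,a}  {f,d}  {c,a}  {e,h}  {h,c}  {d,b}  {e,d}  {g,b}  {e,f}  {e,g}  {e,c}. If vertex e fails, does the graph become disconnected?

Deleting e raises the number of components from 1 to 2, so e is a cut vertex.

Yes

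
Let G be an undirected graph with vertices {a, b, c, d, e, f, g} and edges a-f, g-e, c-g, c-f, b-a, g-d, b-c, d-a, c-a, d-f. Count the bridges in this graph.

The edges on the cycle c-g-d-a-f-c are not bridges since each lies on that cycle.
But removing e-g disconnects e from g — this is a bridge.

1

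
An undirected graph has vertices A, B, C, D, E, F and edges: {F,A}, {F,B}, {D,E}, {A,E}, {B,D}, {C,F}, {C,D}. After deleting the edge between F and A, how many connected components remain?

F and A are still connected via F-C-D-E-A, so the component count stays at 1.

1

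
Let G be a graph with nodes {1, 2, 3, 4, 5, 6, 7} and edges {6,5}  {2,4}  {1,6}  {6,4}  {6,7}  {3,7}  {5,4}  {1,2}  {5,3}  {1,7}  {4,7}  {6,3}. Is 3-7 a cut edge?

After removing 3-7, the path 3-6-7 still connects them, so the edge is not a bridge.

No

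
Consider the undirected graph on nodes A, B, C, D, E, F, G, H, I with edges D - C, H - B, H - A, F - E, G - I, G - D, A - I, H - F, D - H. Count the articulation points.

Removing D increases the component count from 1 to 2, so D is a cut vertex.
Removing F increases the component count from 1 to 2, so F is a cut vertex.
Removing H increases the component count from 1 to 3, so H is a cut vertex.
By contrast removing E leaves 1 component; it is not a cut vertex. No other vertex is a cut vertex either.

3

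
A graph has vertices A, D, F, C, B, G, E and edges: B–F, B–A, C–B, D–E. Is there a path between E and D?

Yes

From E we can reach D, E, which includes D.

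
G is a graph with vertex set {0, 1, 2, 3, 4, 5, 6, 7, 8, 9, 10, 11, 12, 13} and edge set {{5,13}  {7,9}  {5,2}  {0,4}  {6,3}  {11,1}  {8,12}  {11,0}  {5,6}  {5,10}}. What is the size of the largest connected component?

6

Starting from 8 we can reach 8, 12. That is one component of size 2.
Starting from 7 we can reach 7, 9. That is one component of size 2.
Starting from 0 we can reach 0, 1, 4, 11. That is one component of size 4.
Starting from 2 we can reach 2, 3, 5, 6, 10, 13. That is one component of size 6.
The largest has 6 vertices.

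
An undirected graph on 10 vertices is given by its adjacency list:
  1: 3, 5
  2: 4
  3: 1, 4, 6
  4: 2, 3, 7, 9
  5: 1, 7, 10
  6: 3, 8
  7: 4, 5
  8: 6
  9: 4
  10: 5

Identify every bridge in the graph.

The edges on the cycle 5-1-3-4-7-5 are not bridges since each lies on that cycle.
But removing 5-10 disconnects 5 from 10; removing 4-2 disconnects 4 from 2; removing 6-3 disconnects 6 from 3; removing 4-9 disconnects 4 from 9 — these are bridges.
In total 5 edges are bridges.

10-5, 2-4, 3-6, 4-9, 6-8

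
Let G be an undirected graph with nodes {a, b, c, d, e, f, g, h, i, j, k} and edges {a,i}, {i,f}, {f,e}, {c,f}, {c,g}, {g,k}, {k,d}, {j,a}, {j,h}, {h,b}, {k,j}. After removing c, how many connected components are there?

With c gone, the remaining components are: {a, b, d, e, f, g, h, i, j, k}.
That is 1 component.

1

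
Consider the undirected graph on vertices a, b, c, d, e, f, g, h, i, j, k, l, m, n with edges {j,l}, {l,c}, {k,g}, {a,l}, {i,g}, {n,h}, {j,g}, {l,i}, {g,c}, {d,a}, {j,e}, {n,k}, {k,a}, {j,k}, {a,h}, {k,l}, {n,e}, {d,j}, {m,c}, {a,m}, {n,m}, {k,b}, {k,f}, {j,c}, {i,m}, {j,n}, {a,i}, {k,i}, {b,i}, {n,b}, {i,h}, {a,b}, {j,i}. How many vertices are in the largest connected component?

14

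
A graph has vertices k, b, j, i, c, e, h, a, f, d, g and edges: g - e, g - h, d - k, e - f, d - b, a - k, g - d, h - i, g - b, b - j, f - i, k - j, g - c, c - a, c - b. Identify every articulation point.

g

Removing g increases the component count from 1 to 2, so g is a cut vertex.
By contrast removing c leaves 1 component; it is not a cut vertex. No other vertex is a cut vertex either.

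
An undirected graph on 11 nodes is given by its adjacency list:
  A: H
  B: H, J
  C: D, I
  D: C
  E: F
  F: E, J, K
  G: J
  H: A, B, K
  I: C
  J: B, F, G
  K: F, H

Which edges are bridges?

The edges on the cycle J-B-H-K-F-J are not bridges since each lies on that cycle.
But removing C-I disconnects C from I; removing H-A disconnects H from A; removing D-C disconnects D from C; removing J-G disconnects J from G — these are bridges.
In total 5 edges are bridges.

A-H, C-D, C-I, E-F, G-J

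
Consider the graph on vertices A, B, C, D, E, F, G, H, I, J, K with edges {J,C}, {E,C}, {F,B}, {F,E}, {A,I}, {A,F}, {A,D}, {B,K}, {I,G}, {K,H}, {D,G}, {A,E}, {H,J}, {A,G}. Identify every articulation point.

Removing A increases the component count from 1 to 2, so A is a cut vertex.
By contrast removing K leaves 1 component; it is not a cut vertex. No other vertex is a cut vertex either.

A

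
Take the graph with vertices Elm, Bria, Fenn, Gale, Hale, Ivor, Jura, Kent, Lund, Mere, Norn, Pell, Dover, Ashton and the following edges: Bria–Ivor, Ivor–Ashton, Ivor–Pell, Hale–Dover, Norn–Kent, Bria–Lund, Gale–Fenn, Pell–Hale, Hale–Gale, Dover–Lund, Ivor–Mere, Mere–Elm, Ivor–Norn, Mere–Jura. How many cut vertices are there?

Removing Gale increases the component count from 1 to 2, so Gale is a cut vertex.
Removing Hale increases the component count from 1 to 2, so Hale is a cut vertex.
Removing Ivor increases the component count from 1 to 4, so Ivor is a cut vertex.
Likewise Mere, Norn are cut vertices.
By contrast removing Fenn leaves 1 component; it is not a cut vertex. No other vertex is a cut vertex either.

5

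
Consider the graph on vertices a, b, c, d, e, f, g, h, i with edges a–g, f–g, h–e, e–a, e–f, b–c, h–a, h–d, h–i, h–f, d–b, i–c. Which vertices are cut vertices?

h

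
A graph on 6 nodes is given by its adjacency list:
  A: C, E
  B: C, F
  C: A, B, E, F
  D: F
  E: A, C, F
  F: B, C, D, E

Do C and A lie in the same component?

Yes

From C we can reach A, B, C, D, E, F, which includes A.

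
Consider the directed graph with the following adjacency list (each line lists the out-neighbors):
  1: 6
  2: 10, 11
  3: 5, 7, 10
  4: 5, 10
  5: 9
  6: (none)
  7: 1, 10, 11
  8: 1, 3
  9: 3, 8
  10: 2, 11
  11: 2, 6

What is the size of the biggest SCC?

4

{3, 5, 8, 9} are all mutually reachable — one SCC of size 4.
{2, 10, 11} are all mutually reachable — one SCC of size 3.
{6} is an SCC by itself.
{4} is an SCC by itself.
{7} is an SCC by itself.
(and 1 more singleton SCC)
The largest has 4 vertices.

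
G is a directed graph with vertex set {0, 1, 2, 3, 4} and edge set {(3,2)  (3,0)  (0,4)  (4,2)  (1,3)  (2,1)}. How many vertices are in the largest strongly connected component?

{0, 1, 2, 3, 4} are all mutually reachable — one SCC of size 5.
The largest has 5 vertices.

5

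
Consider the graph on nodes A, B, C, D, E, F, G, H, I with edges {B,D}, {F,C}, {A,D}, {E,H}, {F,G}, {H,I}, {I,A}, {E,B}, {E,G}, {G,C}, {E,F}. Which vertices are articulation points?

E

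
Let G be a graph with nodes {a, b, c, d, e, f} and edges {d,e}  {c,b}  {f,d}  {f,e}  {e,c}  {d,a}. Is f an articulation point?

Deleting f leaves 1 component (was 1) (its neighbors d, e remain connected to each other), so f is not a cut vertex.

No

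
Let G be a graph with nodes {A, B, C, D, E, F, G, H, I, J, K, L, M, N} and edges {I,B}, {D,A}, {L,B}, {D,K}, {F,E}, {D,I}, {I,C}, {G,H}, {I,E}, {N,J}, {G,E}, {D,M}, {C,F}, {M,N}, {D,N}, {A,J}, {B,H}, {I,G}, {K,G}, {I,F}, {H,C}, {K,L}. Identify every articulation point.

Removing D increases the component count from 1 to 2, so D is a cut vertex.
By contrast removing H leaves 1 component; it is not a cut vertex. No other vertex is a cut vertex either.

D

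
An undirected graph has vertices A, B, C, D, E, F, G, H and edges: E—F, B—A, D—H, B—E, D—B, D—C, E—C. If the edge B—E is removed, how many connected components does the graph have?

2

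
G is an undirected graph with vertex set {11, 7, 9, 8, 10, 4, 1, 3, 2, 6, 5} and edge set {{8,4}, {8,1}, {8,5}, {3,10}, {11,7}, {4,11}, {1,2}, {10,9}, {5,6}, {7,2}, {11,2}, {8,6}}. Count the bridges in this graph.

The edges on the cycle 8-5-6-8 are not bridges since each lies on that cycle.
But removing 3—10 disconnects 3 from 10; removing 10—9 disconnects 10 from 9 — these are bridges.
That makes 2 bridges.

2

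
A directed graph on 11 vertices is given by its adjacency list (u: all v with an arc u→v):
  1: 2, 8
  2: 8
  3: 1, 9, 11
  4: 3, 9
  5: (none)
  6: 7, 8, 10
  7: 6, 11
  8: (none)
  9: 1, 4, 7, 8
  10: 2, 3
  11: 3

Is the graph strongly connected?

No

There is no directed path from 2 to 4, so the graph is not strongly connected.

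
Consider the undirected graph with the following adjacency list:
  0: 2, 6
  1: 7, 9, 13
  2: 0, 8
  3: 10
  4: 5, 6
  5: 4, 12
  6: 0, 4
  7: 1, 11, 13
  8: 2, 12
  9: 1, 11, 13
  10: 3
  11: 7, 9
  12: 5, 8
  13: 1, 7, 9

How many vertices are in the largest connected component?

Starting from 3 we can reach 3, 10. That is one component of size 2.
Starting from 1 we can reach 1, 7, 9, 11, 13. That is one component of size 5.
Starting from 0 we can reach 0, 2, 4, 5, 6, 8, 12. That is one component of size 7.
The largest has 7 vertices.

7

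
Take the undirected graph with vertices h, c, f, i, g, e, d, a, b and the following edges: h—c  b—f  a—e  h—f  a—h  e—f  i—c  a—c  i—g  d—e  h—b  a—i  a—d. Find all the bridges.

g-i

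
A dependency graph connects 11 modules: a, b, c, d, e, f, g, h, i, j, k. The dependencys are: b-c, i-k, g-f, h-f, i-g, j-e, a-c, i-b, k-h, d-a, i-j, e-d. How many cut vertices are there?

1

Removing i increases the component count from 1 to 2, so i is a cut vertex.
By contrast removing f leaves 1 component; it is not a cut vertex. No other vertex is a cut vertex either.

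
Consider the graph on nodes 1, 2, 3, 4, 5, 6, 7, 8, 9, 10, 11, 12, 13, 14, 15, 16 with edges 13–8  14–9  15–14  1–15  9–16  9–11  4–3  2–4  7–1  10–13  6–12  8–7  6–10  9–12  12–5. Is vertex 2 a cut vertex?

No

Deleting 2 leaves 2 components (was 2), so 2 is not a cut vertex.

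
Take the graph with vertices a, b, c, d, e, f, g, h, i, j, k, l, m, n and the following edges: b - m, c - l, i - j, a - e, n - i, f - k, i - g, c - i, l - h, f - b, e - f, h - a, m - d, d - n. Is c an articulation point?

Deleting c leaves 1 component (was 1) (its neighbors i, l remain connected to each other), so c is not a cut vertex.

No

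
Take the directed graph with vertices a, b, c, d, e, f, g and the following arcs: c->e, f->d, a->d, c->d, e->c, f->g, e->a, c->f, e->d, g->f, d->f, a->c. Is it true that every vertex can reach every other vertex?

No

There is no directed path from e to b, so the graph is not strongly connected.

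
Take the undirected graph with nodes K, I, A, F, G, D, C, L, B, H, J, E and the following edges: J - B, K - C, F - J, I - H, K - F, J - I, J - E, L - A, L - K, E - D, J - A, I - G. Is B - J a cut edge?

Yes

Removing B - J leaves no path between B and J: the component count goes from 1 to 2. So it is a bridge.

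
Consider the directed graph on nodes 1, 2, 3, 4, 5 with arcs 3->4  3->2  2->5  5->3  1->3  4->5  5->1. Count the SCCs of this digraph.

1

{1, 2, 3, 4, 5} are all mutually reachable — one SCC of size 5.
That gives 1 strongly connected component.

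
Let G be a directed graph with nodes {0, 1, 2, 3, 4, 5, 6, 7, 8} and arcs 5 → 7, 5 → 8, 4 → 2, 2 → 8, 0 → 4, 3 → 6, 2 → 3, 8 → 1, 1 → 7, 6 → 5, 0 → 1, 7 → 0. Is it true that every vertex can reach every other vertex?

From 2 we can reach every vertex (0, 1, 2, 3, 4, 5, 6, 7, 8), and every vertex can reach 2 (0, 1, 2, 3, 4, 5, 6, 7, 8). So the whole graph is one strongly connected component.

Yes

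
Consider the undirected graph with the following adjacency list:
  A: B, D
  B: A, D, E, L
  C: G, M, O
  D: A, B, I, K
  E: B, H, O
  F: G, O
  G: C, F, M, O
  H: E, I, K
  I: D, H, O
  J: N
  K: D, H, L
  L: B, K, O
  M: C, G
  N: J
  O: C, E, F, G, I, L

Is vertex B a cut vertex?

No

Deleting B leaves 2 components (was 2), so B is not a cut vertex.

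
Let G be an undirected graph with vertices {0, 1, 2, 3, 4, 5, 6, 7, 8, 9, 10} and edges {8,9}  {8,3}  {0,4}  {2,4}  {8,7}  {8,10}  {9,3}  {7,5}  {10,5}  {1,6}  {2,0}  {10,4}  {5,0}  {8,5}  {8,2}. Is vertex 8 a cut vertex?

Yes

Deleting 8 raises the number of components from 2 to 3, so 8 is a cut vertex.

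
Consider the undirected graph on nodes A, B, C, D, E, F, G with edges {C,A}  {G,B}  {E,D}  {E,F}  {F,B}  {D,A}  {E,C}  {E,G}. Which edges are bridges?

The edges on the cycle E-F-B-G-E are not bridges since each lies on that cycle.
Every edge lies on some cycle, so there are no bridges.

none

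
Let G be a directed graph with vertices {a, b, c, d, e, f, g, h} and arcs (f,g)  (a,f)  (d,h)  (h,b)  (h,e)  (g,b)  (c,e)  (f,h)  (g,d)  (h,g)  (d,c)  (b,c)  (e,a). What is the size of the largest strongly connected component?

{a, b, c, d, e, f, g, h} are all mutually reachable — one SCC of size 8.
The largest has 8 vertices.

8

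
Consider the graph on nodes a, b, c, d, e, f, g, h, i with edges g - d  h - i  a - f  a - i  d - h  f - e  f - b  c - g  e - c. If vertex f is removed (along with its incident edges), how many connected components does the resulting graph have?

2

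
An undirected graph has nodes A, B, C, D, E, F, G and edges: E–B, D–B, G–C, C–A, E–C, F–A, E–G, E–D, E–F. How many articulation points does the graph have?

1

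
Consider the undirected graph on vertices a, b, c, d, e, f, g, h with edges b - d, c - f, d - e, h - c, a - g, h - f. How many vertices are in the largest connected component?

3

Starting from a we can reach a, g. That is one component of size 2.
Starting from b we can reach b, d, e. That is one component of size 3.
Starting from c we can reach c, f, h. That is one component of size 3.
The largest has 3 vertices.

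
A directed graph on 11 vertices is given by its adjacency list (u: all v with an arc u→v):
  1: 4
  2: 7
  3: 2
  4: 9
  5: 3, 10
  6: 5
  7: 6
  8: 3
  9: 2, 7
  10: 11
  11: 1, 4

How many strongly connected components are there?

2

{1, 2, 3, 4, 5, 6, 7, 9, 10, 11} are all mutually reachable — one SCC of size 10.
{8} is an SCC by itself.
That gives 2 strongly connected components.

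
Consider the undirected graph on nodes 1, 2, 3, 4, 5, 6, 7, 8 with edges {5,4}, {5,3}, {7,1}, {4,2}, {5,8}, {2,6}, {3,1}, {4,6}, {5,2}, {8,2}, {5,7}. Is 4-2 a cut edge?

After removing 4-2, the path 4-5-2 still connects them, so the edge is not a bridge.

No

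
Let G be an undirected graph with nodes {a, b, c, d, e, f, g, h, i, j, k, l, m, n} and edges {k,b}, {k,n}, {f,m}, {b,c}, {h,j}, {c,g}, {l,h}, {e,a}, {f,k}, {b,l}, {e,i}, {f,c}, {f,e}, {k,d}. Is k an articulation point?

Deleting k raises the number of components from 1 to 3, so k is a cut vertex.

Yes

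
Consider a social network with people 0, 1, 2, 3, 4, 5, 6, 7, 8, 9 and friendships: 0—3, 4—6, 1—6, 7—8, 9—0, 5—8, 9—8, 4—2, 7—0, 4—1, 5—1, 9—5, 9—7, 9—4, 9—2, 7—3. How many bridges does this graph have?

0

The edges on the cycle 4-1-6-4 are not bridges since each lies on that cycle.
Every edge lies on some cycle, so there are no bridges.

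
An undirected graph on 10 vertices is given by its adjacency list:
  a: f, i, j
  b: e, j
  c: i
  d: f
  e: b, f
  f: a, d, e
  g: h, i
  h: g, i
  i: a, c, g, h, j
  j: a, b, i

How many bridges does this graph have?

The edges on the cycle i-h-g-i are not bridges since each lies on that cycle.
But removing d-f disconnects d from f; removing i-c disconnects i from c — these are bridges.
That makes 2 bridges.

2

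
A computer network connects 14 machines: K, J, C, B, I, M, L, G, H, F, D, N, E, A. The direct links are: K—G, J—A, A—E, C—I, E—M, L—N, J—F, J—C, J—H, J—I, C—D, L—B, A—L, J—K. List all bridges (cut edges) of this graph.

The edges on the cycle J-C-I-J are not bridges since each lies on that cycle.
But removing N—L disconnects N from L; removing J—K disconnects J from K; removing C—D disconnects C from D; removing J—F disconnects J from F — these are bridges.
In total 11 edges are bridges.

A-E, A-J, A-L, B-L, C-D, E-M, F-J, G-K, H-J, J-K, L-N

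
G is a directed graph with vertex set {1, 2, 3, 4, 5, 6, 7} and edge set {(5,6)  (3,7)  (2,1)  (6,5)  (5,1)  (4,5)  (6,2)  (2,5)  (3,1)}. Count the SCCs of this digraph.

5

{2, 5, 6} are all mutually reachable — one SCC of size 3.
{3} is an SCC by itself.
{4} is an SCC by itself.
{7} is an SCC by itself.
{1} is an SCC by itself.
That gives 5 strongly connected components.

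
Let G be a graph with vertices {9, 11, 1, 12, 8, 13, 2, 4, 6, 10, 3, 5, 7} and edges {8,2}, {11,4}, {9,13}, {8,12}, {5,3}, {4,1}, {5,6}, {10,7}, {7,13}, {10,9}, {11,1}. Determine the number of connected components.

4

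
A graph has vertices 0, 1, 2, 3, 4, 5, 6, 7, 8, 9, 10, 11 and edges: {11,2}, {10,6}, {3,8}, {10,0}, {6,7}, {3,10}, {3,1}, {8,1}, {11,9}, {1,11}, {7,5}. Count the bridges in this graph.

The edges on the cycle 3-8-1-3 are not bridges since each lies on that cycle.
But removing 11—1 disconnects 11 from 1; removing 10—0 disconnects 10 from 0; removing 10—6 disconnects 10 from 6; removing 7—5 disconnects 7 from 5 — these are bridges.
In total 8 edges are bridges.

8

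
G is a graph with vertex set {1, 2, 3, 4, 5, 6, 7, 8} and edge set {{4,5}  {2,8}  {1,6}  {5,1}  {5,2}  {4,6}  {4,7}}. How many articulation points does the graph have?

3

Removing 2 increases the component count from 2 to 3, so 2 is a cut vertex.
Removing 4 increases the component count from 2 to 3, so 4 is a cut vertex.
Removing 5 increases the component count from 2 to 3, so 5 is a cut vertex.
By contrast removing 1 leaves 2 components; it is not a cut vertex. No other vertex is a cut vertex either.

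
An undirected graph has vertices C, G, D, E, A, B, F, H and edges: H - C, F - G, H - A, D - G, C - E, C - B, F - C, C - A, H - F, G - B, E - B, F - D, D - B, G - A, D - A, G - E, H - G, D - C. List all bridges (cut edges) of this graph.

none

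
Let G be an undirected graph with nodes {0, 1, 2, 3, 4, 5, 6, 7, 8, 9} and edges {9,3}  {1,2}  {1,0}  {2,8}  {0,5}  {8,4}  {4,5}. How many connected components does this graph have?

7 is isolated — a component by itself.
6 is isolated — a component by itself.
Starting from 3 we can reach 3, 9. That is one component of size 2.
Starting from 0 we can reach 0, 1, 2, 4, 5, 8. That is one component of size 6.
Total: 4 components.

4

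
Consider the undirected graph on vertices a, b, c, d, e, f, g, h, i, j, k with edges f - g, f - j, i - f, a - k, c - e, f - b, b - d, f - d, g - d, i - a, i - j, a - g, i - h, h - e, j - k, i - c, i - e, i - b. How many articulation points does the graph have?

1

Removing i increases the component count from 1 to 2, so i is a cut vertex.
By contrast removing h leaves 1 component; it is not a cut vertex. No other vertex is a cut vertex either.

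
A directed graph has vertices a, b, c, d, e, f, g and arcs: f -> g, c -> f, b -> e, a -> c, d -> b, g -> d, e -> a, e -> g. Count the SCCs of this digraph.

1

{a, b, c, d, e, f, g} are all mutually reachable — one SCC of size 7.
That gives 1 strongly connected component.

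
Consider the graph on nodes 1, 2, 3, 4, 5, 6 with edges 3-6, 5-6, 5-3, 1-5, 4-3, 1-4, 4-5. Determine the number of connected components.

2

2 is isolated — a component by itself.
Starting from 1 we can reach 1, 3, 4, 5, 6. That is one component of size 5.
Total: 2 components.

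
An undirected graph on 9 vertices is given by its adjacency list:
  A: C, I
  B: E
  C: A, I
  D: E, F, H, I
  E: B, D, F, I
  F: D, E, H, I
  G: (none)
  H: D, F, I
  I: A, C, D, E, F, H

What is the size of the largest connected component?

8

G is isolated — a component by itself.
Starting from A we can reach A, B, C, D, E, F, H, I. That is one component of size 8.
The largest has 8 vertices.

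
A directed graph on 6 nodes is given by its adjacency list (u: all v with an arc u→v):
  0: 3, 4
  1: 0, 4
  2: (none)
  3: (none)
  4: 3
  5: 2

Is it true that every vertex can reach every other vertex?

No

There is no directed path from 1 to 2, so the graph is not strongly connected.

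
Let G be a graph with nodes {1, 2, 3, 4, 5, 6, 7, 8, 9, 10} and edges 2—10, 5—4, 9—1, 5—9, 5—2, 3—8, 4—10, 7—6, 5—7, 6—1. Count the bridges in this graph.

The edges on the cycle 5-7-6-1-9-5 are not bridges since each lies on that cycle.
But removing 3—8 disconnects 3 from 8 — this is a bridge.

1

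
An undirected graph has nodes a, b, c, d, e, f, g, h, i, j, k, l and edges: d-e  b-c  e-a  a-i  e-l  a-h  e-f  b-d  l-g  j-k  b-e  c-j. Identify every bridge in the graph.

The edges on the cycle b-d-e-b are not bridges since each lies on that cycle.
But removing a-i disconnects a from i; removing e-a disconnects e from a; removing j-k disconnects j from k; removing e-l disconnects e from l — these are bridges.
In total 9 edges are bridges.

a-e, a-h, a-i, b-c, c-j, e-f, e-l, g-l, j-k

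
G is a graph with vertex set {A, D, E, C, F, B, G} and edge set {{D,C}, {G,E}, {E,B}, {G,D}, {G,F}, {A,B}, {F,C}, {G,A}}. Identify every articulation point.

G

Removing G increases the component count from 1 to 2, so G is a cut vertex.
By contrast removing C leaves 1 component; it is not a cut vertex. No other vertex is a cut vertex either.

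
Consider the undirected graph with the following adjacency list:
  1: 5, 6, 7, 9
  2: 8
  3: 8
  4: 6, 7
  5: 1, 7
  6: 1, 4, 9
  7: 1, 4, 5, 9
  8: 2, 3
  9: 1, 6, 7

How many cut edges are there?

2

The edges on the cycle 9-7-4-6-9 are not bridges since each lies on that cycle.
But removing 3-8 disconnects 3 from 8; removing 2-8 disconnects 2 from 8 — these are bridges.
That makes 2 bridges.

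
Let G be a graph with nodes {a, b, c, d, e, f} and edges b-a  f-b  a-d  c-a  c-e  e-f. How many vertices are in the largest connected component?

6

Starting from a we can reach a, b, c, d, e, f. That is one component of size 6.
The largest has 6 vertices.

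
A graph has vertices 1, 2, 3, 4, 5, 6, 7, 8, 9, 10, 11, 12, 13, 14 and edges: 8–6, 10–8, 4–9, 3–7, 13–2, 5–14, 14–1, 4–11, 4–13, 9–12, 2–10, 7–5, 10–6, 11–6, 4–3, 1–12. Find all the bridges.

none

The edges on the cycle 4-3-7-5-14-1-12-9-4 are not bridges since each lies on that cycle.
Every edge lies on some cycle, so there are no bridges.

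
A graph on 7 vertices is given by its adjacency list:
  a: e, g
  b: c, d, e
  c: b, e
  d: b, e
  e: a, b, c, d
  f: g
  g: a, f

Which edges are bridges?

The edges on the cycle e-b-d-e are not bridges since each lies on that cycle.
But removing a-e disconnects a from e; removing f-g disconnects f from g; removing a-g disconnects a from g — these are bridges.

a-e, a-g, f-g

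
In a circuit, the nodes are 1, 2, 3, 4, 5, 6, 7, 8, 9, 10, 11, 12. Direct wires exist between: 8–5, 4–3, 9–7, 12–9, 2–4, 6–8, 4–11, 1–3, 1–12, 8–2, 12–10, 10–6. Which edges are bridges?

The edges on the cycle 1-12-10-6-8-2-4-3-1 are not bridges since each lies on that cycle.
But removing 5–8 disconnects 5 from 8; removing 9–12 disconnects 9 from 12; removing 11–4 disconnects 11 from 4; removing 9–7 disconnects 9 from 7 — these are bridges.

11-4, 12-9, 5-8, 7-9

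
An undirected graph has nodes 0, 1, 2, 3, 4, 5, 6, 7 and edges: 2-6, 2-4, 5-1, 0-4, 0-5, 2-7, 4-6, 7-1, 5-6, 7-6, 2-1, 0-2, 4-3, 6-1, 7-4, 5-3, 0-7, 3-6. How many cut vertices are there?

Removing 2, for instance, still leaves 1 component. No single vertex removal increases the component count — the graph has no articulation points.

0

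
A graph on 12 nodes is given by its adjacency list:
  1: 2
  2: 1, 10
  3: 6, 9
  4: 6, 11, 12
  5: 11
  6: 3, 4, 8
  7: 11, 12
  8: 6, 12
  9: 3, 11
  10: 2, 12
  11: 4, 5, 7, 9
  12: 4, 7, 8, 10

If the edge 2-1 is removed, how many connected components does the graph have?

2

Before removal there is 1 component.
2-1 is a bridge — removing it separates 2's side from 1's side.
After removal: 2 components.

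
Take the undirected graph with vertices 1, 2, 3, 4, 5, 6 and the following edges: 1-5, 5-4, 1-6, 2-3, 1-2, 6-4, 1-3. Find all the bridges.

none

The edges on the cycle 1-2-3-1 are not bridges since each lies on that cycle.
Every edge lies on some cycle, so there are no bridges.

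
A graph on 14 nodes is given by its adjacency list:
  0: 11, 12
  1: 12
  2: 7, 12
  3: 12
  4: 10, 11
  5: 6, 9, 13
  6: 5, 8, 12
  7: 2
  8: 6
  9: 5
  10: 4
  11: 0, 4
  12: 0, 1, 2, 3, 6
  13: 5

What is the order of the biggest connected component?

Starting from 0 we can reach 0, 1, 2, 3, 4, 5, 6, 7, 8, 9, 10, 11, 12, 13. That is one component of size 14.
The largest has 14 vertices.

14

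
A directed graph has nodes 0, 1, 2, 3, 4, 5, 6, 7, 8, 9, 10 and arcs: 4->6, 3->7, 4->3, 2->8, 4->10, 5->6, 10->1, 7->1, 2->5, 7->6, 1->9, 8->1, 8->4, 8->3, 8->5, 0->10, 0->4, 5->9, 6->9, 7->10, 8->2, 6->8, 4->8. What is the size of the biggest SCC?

7

{2, 3, 4, 5, 6, 7, 8} are all mutually reachable — one SCC of size 7.
{0} is an SCC by itself.
{9} is an SCC by itself.
{1} is an SCC by itself.
{10} is an SCC by itself.
The largest has 7 vertices.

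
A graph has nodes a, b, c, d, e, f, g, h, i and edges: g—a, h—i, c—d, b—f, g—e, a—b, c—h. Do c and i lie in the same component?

From c we can reach c, d, h, i, which includes i.

Yes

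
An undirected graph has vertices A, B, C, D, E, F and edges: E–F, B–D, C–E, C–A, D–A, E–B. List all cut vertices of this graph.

E

Removing E increases the component count from 1 to 2, so E is a cut vertex.
By contrast removing A leaves 1 component; it is not a cut vertex. No other vertex is a cut vertex either.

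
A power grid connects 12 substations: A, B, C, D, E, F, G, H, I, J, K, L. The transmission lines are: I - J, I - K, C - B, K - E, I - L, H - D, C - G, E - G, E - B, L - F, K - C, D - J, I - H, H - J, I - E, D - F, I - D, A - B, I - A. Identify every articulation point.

Removing I increases the component count from 1 to 2, so I is a cut vertex.
By contrast removing H leaves 1 component; it is not a cut vertex. No other vertex is a cut vertex either.

I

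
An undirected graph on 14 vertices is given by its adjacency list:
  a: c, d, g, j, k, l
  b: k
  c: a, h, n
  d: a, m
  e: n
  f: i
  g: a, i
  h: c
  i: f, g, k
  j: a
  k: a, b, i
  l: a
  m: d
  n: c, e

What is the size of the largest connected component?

Starting from a we can reach a, b, c, d, e, f, g, h, i, j, k, l, m, n. That is one component of size 14.
The largest has 14 vertices.

14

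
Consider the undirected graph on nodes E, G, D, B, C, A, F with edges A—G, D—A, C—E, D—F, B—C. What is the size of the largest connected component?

Starting from B we can reach B, C, E. That is one component of size 3.
Starting from A we can reach A, D, F, G. That is one component of size 4.
The largest has 4 vertices.

4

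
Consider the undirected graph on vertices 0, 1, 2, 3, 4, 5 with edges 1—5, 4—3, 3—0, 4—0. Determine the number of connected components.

2 is isolated — a component by itself.
Starting from 1 we can reach 1, 5. That is one component of size 2.
Starting from 0 we can reach 0, 3, 4. That is one component of size 3.
Total: 3 components.

3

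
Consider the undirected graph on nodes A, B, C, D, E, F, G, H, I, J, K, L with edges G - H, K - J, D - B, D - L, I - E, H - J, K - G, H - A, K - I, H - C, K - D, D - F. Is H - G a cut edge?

No

After removing H - G, the path H-J-K-G still connects them, so the edge is not a bridge.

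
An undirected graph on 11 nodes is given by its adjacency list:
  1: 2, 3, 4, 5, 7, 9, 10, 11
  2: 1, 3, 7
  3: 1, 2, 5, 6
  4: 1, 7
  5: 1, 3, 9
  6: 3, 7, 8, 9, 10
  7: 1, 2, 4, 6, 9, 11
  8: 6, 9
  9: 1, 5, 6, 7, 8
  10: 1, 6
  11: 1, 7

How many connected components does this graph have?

Starting from 1 we can reach 1, 2, 3, 4, 5, 6, 7, 8, 9, 10, 11. That is one component of size 11.
Total: 1 component.

1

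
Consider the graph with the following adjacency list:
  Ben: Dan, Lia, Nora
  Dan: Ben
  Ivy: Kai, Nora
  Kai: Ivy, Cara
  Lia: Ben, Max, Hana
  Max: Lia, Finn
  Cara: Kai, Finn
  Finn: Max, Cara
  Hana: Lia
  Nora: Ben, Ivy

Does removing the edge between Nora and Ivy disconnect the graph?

No

After removing Nora-Ivy, the path Nora-Ben-Lia-Max-Finn-Cara-Kai-Ivy still connects them, so the edge is not a bridge.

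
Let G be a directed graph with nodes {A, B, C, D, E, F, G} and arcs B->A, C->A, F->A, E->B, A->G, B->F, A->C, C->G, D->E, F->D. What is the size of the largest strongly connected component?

{B, D, E, F} are all mutually reachable — one SCC of size 4.
{A, C} are all mutually reachable — one SCC of size 2.
{G} is an SCC by itself.
The largest has 4 vertices.

4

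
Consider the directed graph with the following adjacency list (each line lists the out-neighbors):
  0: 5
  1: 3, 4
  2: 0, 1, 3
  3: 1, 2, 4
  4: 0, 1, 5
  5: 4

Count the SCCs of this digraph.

{0, 1, 2, 3, 4, 5} are all mutually reachable — one SCC of size 6.
That gives 1 strongly connected component.

1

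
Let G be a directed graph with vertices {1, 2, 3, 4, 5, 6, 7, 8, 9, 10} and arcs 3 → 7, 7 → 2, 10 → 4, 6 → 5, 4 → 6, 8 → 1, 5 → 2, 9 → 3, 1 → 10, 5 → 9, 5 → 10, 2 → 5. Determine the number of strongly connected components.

3

{2, 3, 4, 5, 6, 7, 9, 10} are all mutually reachable — one SCC of size 8.
{8} is an SCC by itself.
{1} is an SCC by itself.
That gives 3 strongly connected components.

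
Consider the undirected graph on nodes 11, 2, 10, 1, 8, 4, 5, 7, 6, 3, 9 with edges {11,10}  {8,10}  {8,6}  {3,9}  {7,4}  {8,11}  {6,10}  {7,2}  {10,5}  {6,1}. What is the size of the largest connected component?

6

Starting from 3 we can reach 3, 9. That is one component of size 2.
Starting from 2 we can reach 2, 4, 7. That is one component of size 3.
Starting from 1 we can reach 1, 5, 6, 8, 10, 11. That is one component of size 6.
The largest has 6 vertices.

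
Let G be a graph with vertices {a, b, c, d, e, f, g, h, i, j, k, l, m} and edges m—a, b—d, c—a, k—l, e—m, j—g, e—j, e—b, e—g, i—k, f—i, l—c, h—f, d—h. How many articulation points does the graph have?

1

Removing e increases the component count from 1 to 2, so e is a cut vertex.
By contrast removing g leaves 1 component; it is not a cut vertex. No other vertex is a cut vertex either.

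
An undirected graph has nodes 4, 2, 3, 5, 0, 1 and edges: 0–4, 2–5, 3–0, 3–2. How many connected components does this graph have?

1 is isolated — a component by itself.
Starting from 0 we can reach 0, 2, 3, 4, 5. That is one component of size 5.
Total: 2 components.

2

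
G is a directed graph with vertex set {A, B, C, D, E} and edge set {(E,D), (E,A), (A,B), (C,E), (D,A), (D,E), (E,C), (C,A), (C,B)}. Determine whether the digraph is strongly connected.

There is no directed path from A to D, so the graph is not strongly connected.

No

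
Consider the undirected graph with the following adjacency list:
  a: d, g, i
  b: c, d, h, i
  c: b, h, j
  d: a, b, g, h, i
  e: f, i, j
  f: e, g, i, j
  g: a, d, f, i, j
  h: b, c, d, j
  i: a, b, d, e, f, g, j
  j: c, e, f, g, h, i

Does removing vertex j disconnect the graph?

Deleting j leaves 1 component (was 1) (its neighbors c, e, f, g, h, i remain connected to each other), so j is not a cut vertex.

No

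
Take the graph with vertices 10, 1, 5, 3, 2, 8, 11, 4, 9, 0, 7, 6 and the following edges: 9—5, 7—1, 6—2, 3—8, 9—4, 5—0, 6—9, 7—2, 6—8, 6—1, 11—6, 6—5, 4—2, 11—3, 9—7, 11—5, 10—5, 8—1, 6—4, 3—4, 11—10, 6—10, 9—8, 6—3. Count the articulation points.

1

Removing 5 increases the component count from 1 to 2, so 5 is a cut vertex.
By contrast removing 6 leaves 1 component; it is not a cut vertex. No other vertex is a cut vertex either.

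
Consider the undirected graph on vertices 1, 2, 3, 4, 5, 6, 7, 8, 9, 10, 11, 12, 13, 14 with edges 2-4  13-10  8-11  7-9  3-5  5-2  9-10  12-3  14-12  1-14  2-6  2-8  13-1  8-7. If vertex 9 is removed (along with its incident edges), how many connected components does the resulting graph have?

With 9 gone, the remaining components are: {1, 2, 3, 4, 5, 6, 7, 8, 10, 11, 12, 13, 14}.
That is 1 component.

1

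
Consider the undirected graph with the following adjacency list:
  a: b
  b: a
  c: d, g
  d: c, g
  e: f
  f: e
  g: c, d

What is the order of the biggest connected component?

3

Starting from a we can reach a, b. That is one component of size 2.
Starting from e we can reach e, f. That is one component of size 2.
Starting from c we can reach c, d, g. That is one component of size 3.
The largest has 3 vertices.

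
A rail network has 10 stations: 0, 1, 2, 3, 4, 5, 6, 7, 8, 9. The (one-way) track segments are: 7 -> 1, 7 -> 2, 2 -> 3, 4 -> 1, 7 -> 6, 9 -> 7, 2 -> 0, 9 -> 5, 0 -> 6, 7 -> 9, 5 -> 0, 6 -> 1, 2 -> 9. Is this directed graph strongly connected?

There is no directed path from 6 to 9, so the graph is not strongly connected.

No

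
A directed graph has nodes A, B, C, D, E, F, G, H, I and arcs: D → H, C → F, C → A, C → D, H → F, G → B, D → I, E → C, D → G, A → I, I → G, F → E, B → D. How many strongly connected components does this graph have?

1

{A, B, C, D, E, F, G, H, I} are all mutually reachable — one SCC of size 9.
That gives 1 strongly connected component.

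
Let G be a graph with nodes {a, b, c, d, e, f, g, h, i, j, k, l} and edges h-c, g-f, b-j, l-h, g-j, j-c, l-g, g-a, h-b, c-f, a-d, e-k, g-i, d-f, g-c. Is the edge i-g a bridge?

Yes

Removing i-g leaves no path between i and g: the component count goes from 2 to 3. So it is a bridge.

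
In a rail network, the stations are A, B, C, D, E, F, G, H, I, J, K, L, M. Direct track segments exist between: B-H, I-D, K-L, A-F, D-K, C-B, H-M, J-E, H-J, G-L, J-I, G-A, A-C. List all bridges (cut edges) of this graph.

A-F, E-J, H-M

The edges on the cycle G-A-C-B-H-J-I-D-K-L-G are not bridges since each lies on that cycle.
But removing A-F disconnects A from F; removing E-J disconnects E from J; removing M-H disconnects M from H — these are bridges.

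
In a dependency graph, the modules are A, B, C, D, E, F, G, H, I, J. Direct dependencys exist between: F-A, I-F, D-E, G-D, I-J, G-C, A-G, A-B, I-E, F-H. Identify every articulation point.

Removing A increases the component count from 1 to 2, so A is a cut vertex.
Removing F increases the component count from 1 to 2, so F is a cut vertex.
Removing G increases the component count from 1 to 2, so G is a cut vertex.
Likewise I is a cut vertex.
By contrast removing D leaves 1 component; it is not a cut vertex. No other vertex is a cut vertex either.

A, F, G, I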